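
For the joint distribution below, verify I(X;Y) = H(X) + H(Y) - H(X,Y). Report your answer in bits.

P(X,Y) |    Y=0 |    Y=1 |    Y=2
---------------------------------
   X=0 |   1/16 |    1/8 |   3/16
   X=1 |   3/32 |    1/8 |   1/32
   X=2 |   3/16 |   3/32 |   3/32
I(X;Y) = 0.1224 bits

Mutual information has multiple equivalent forms:
- I(X;Y) = H(X) - H(X|Y)
- I(X;Y) = H(Y) - H(Y|X)
- I(X;Y) = H(X) + H(Y) - H(X,Y)

Computing all quantities:
H(X) = 1.5613, H(Y) = 1.5835, H(X,Y) = 3.0224
H(X|Y) = 1.4388, H(Y|X) = 1.4611

Verification:
H(X) - H(X|Y) = 1.5613 - 1.4388 = 0.1224
H(Y) - H(Y|X) = 1.5835 - 1.4611 = 0.1224
H(X) + H(Y) - H(X,Y) = 1.5613 + 1.5835 - 3.0224 = 0.1224

All forms give I(X;Y) = 0.1224 bits. ✓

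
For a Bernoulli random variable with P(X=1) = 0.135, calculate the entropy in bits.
0.5710 bits

The binary entropy function is:
H(p) = -p log(p) - (1-p) log(1-p)

H(0.135) = -0.135 × log_2(0.135) - 0.865 × log_2(0.865)
H(0.135) = 0.5710 bits

Note: Binary entropy is maximized at p=0.5 (H=1 bit) and minimized at p=0 or p=1 (H=0).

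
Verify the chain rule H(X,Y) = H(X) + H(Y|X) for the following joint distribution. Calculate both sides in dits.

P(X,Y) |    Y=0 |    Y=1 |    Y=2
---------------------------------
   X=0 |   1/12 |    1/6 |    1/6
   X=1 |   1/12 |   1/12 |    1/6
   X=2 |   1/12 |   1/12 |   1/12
H(X,Y) = 0.9287, H(X) = 0.4680, H(Y|X) = 0.4607 (all in dits)

Chain rule: H(X,Y) = H(X) + H(Y|X)

Left side — joint entropy directly:
H(X,Y) = -Σ p(x,y) log p(x,y) = 0.9287 dits

Right side — compute H(Y|X) from the conditional distributions:
P(X) = (5/12, 1/3, 1/4), so H(X) = 0.4680 dits
H(Y|X) = Σ_x P(X=x) · H(Y|X=x):
  P(Y|X=0) = (1/5, 2/5, 2/5), H(Y|X=0) = 0.4581, weight P(X=0) = 5/12
  P(Y|X=1) = (1/4, 1/4, 1/2), H(Y|X=1) = 0.4515, weight P(X=1) = 1/3
  P(Y|X=2) = (1/3, 1/3, 1/3), H(Y|X=2) = 0.4771, weight P(X=2) = 1/4
H(Y|X) = 0.4607 dits

H(X) + H(Y|X) = 0.4680 + 0.4607 = 0.9287 dits

Both sides equal 0.9287 dits. ✓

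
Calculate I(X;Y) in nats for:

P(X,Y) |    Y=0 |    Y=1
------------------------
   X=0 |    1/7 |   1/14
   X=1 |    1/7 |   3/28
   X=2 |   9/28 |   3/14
0.0023 nats

Mutual information: I(X;Y) = H(X) + H(Y) - H(X,Y)

Marginals:
P(X) = (3/14, 1/4, 15/28), H(X) = 1.0110 nats
P(Y) = (17/28, 11/28), H(Y) = 0.6700 nats

Joint entropy: H(X,Y) = 1.6787 nats

I(X;Y) = 1.0110 + 0.6700 - 1.6787 = 0.0023 nats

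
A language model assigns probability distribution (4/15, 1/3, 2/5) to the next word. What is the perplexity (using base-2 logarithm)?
2.9600

Perplexity is 2^H (or exp(H) for natural log).

First, H = -Σ p log p = 1.5656 bits
Perplexity = 2^1.5656 = 2.9600

Interpretation: The model's uncertainty is equivalent to choosing uniformly among 3.0 options.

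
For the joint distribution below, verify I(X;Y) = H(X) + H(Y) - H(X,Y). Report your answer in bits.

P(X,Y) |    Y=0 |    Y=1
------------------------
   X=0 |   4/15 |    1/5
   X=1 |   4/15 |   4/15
I(X;Y) = 0.0037 bits

Mutual information has multiple equivalent forms:
- I(X;Y) = H(X) - H(X|Y)
- I(X;Y) = H(Y) - H(Y|X)
- I(X;Y) = H(X) + H(Y) - H(X,Y)

Computing all quantities:
H(X) = 0.9968, H(Y) = 0.9968, H(X,Y) = 1.9899
H(X|Y) = 0.9931, H(Y|X) = 0.9931

Verification:
H(X) - H(X|Y) = 0.9968 - 0.9931 = 0.0037
H(Y) - H(Y|X) = 0.9968 - 0.9931 = 0.0037
H(X) + H(Y) - H(X,Y) = 0.9968 + 0.9968 - 1.9899 = 0.0037

All forms give I(X;Y) = 0.0037 bits. ✓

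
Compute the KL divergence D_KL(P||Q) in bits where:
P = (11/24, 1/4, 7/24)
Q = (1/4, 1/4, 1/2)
0.1740 bits

KL divergence: D_KL(P||Q) = Σ p(x) log(p(x)/q(x))

Computing term by term:
  x=0: 11/24 × log_2[(11/24)/(1/4)] = 11/24 × 0.8745 = 0.4008
  x=1: 1/4 × log_2[(1/4)/(1/4)] = 1/4 × 0.0000 = 0.0000
  x=2: 7/24 × log_2[(7/24)/(1/2)] = 7/24 × -0.7776 = -0.2268

D_KL(P||Q) = 0.1740 bits

Note: KL divergence is always non-negative and equals 0 iff P = Q.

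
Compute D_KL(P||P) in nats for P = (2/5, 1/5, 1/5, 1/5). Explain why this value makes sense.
0.0000 nats

KL divergence satisfies the Gibbs inequality: D_KL(P||Q) ≥ 0 for all distributions P, Q.

D_KL(P||Q) = Σ p(x) log(p(x)/q(x))
Each term is p(x) × log_e(p(x)/p(x)) = p(x) × log_e(1) = 0, so the sum is 0.
D_KL(P||Q) = 0.0000 nats

When P = Q, the KL divergence is exactly 0, as there is no 'divergence' between identical distributions.

This non-negativity is a fundamental property: relative entropy cannot be negative because it measures how different Q is from P.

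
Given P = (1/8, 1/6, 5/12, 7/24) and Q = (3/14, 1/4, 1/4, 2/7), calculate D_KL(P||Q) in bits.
0.1211 bits

KL divergence: D_KL(P||Q) = Σ p(x) log(p(x)/q(x))

Computing term by term:
  x=0: 1/8 × log_2[(1/8)/(3/14)] = 1/8 × -0.7776 = -0.0972
  x=1: 1/6 × log_2[(1/6)/(1/4)] = 1/6 × -0.5850 = -0.0975
  x=2: 5/12 × log_2[(5/12)/(1/4)] = 5/12 × 0.7370 = 0.3071
  x=3: 7/24 × log_2[(7/24)/(2/7)] = 7/24 × 0.0297 = 0.0087

D_KL(P||Q) = 0.1211 bits

Note: KL divergence is always non-negative and equals 0 iff P = Q.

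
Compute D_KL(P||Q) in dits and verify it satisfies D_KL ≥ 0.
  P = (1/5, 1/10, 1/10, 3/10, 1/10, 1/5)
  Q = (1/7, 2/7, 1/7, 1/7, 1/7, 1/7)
0.0785 dits

KL divergence satisfies the Gibbs inequality: D_KL(P||Q) ≥ 0 for all distributions P, Q.

D_KL(P||Q) = Σ p(x) log(p(x)/q(x))
Term by term:
  x=0: 1/5 × log_10[(1/5)/(1/7)] = 0.0292
  x=1: 1/10 × log_10[(1/10)/(2/7)] = -0.0456
  x=2: 1/10 × log_10[(1/10)/(1/7)] = -0.0155
  x=3: 3/10 × log_10[(3/10)/(1/7)] = 0.0967
  x=4: 1/10 × log_10[(1/10)/(1/7)] = -0.0155
  x=5: 1/5 × log_10[(1/5)/(1/7)] = 0.0292
D_KL(P||Q) = 0.0785 dits

D_KL(P||Q) = 0.0785 ≥ 0 ✓

This non-negativity is a fundamental property: relative entropy cannot be negative because it measures how different Q is from P.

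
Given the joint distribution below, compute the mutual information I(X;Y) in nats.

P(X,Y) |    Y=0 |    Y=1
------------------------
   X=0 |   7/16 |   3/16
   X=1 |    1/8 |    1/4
0.0648 nats

Mutual information: I(X;Y) = H(X) + H(Y) - H(X,Y)

Marginals:
P(X) = (5/8, 3/8), H(X) = 0.6616 nats
P(Y) = (9/16, 7/16), H(Y) = 0.6853 nats

Joint entropy: H(X,Y) = 1.2820 nats

I(X;Y) = 0.6616 + 0.6853 - 1.2820 = 0.0648 nats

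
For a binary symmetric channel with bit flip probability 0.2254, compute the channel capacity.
0.2301 bits

For a binary symmetric channel (BSC) with error probability p:
Capacity C = 1 - H(p) bits per symbol

where H(p) = -p log₂(p) - (1-p) log₂(1-p) is the binary entropy function.

H(0.2254) = 0.7699 bits
C = 1 - 0.7699 = 0.2301 bits per symbol

This means we can reliably transmit up to 0.2301 bits of information per channel use.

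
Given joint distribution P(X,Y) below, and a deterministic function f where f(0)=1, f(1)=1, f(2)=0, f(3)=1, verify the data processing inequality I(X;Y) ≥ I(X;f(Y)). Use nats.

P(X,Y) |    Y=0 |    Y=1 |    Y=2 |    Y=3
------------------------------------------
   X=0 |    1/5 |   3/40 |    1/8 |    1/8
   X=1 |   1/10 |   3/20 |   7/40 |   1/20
I(X;Y) = 0.0493, I(X;f(Y)) = 0.0101, inequality holds: 0.0493 ≥ 0.0101

Data Processing Inequality: For any Markov chain X → Y → Z, we have I(X;Y) ≥ I(X;Z).

Here Z = f(Y) is a deterministic function of Y, forming X → Y → Z.

Original I(X;Y) = 0.0493 nats

After applying f:
P(X,Z) where Z=f(Y):
- P(X,Z=0) = P(X,Y=2)
- P(X,Z=1) = P(X,Y=0) + P(X,Y=1) + P(X,Y=3)

I(X;Z) = I(X;f(Y)) = 0.0101 nats

Verification: 0.0493 ≥ 0.0101 ✓

Information cannot be created by processing; the function f can only lose information about X.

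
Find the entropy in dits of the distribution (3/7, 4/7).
0.2966 dits

Shannon entropy is H(X) = -Σ p(x) log p(x).

For P = (3/7, 4/7):
H = -3/7 × log_10(3/7) -4/7 × log_10(4/7)
H = 0.2966 dits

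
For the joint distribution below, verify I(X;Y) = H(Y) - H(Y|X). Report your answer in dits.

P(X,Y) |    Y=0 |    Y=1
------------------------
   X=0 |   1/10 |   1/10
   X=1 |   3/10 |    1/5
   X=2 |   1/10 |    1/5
I(X;Y) = 0.0118 dits

Mutual information has multiple equivalent forms:
- I(X;Y) = H(X) - H(X|Y)
- I(X;Y) = H(Y) - H(Y|X)
- I(X;Y) = H(X) + H(Y) - H(X,Y)

Computing all quantities:
H(X) = 0.4472, H(Y) = 0.3010, H(X,Y) = 0.7365
H(X|Y) = 0.4354, H(Y|X) = 0.2893

Verification:
H(X) - H(X|Y) = 0.4472 - 0.4354 = 0.0118
H(Y) - H(Y|X) = 0.3010 - 0.2893 = 0.0118
H(X) + H(Y) - H(X,Y) = 0.4472 + 0.3010 - 0.7365 = 0.0118

All forms give I(X;Y) = 0.0118 dits. ✓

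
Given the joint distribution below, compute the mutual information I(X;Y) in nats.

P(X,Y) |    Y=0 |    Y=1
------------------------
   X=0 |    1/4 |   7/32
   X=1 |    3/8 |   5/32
0.0159 nats

Mutual information: I(X;Y) = H(X) + H(Y) - H(X,Y)

Marginals:
P(X) = (15/32, 17/32), H(X) = 0.6912 nats
P(Y) = (5/8, 3/8), H(Y) = 0.6616 nats

Joint entropy: H(X,Y) = 1.3369 nats

I(X;Y) = 0.6912 + 0.6616 - 1.3369 = 0.0159 nats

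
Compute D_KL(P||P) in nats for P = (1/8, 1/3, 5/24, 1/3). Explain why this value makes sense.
0.0000 nats

KL divergence satisfies the Gibbs inequality: D_KL(P||Q) ≥ 0 for all distributions P, Q.

D_KL(P||Q) = Σ p(x) log(p(x)/q(x))
Each term is p(x) × log_e(p(x)/p(x)) = p(x) × log_e(1) = 0, so the sum is 0.
D_KL(P||Q) = 0.0000 nats

When P = Q, the KL divergence is exactly 0, as there is no 'divergence' between identical distributions.

This non-negativity is a fundamental property: relative entropy cannot be negative because it measures how different Q is from P.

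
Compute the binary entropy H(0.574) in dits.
0.2963 dits

The binary entropy function is:
H(p) = -p log(p) - (1-p) log(1-p)

H(0.574) = -0.574 × log_10(0.574) - 0.426 × log_10(0.426)
H(0.574) = 0.2963 dits

Note: Binary entropy is maximized at p=0.5 (H=1 bit) and minimized at p=0 or p=1 (H=0).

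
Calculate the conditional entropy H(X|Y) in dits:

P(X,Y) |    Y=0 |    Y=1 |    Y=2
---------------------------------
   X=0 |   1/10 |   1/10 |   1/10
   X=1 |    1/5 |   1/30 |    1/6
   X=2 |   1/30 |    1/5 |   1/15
0.4090 dits

Using the chain rule: H(X|Y) = H(X,Y) - H(Y)

First, compute H(X,Y) = 0.8862 dits

Marginal P(Y) = (1/3, 1/3, 1/3)
H(Y) = 0.4771 dits

H(X|Y) = H(X,Y) - H(Y) = 0.8862 - 0.4771 = 0.4090 dits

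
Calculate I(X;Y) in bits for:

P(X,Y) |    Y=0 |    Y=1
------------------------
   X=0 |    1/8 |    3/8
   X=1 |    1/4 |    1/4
0.0488 bits

Mutual information: I(X;Y) = H(X) + H(Y) - H(X,Y)

Marginals:
P(X) = (1/2, 1/2), H(X) = 1.0000 bits
P(Y) = (3/8, 5/8), H(Y) = 0.9544 bits

Joint entropy: H(X,Y) = 1.9056 bits

I(X;Y) = 1.0000 + 0.9544 - 1.9056 = 0.0488 bits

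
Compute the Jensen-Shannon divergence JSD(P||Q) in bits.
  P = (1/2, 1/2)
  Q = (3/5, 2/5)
0.0073 bits

Jensen-Shannon divergence is:
JSD(P||Q) = 0.5 × D_KL(P||M) + 0.5 × D_KL(Q||M)
where M = 0.5 × (P + Q) is the mixture distribution.

M = 0.5 × (1/2, 1/2) + 0.5 × (3/5, 2/5) = (11/20, 9/20)

D_KL(P||M) = 0.0072 bits
D_KL(Q||M) = 0.0073 bits

JSD(P||Q) = 0.5 × 0.0072 + 0.5 × 0.0073 = 0.0073 bits

Unlike KL divergence, JSD is symmetric and bounded: 0 ≤ JSD ≤ log(2).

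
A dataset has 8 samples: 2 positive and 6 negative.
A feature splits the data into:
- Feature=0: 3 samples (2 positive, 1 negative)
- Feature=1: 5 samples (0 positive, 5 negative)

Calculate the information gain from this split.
0.4669 bits

Information Gain = H(Y) - H(Y|Feature)

Before split:
P(positive) = 2/8 = 0.2500
H(Y) = 0.8113 bits

After split:
Feature=0: H = 0.9183 bits (weight = 3/8)
Feature=1: H = 0.0000 bits (weight = 5/8)
H(Y|Feature) = (3/8)×0.9183 + (5/8)×0.0000 = 0.3444 bits

Information Gain = 0.8113 - 0.3444 = 0.4669 bits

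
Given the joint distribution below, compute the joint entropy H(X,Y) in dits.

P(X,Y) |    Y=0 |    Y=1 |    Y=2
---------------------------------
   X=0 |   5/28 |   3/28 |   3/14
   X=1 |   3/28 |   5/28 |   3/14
0.7618 dits

Joint entropy is H(X,Y) = -Σ_{x,y} p(x,y) log p(x,y).

Summing over all non-zero entries:
H(X,Y) = -[5/28·log_10(5/28) + 3/28·log_10(3/28) + 3/14·log_10(3/14) + 3/28·log_10(3/28) + 5/28·log_10(5/28) + 3/14·log_10(3/14)]
H(X,Y) = 0.7618 dits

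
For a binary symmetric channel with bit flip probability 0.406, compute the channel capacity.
0.0256 bits

For a binary symmetric channel (BSC) with error probability p:
Capacity C = 1 - H(p) bits per symbol

where H(p) = -p log₂(p) - (1-p) log₂(1-p) is the binary entropy function.

H(0.406) = 0.9744 bits
C = 1 - 0.9744 = 0.0256 bits per symbol

This means we can reliably transmit up to 0.0256 bits of information per channel use.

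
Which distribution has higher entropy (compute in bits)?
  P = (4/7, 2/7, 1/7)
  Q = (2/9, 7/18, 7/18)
Q

Computing entropies in bits:
H(P) = 1.3788
H(Q) = 1.5420

Distribution Q has higher entropy.

Intuition: The distribution closer to uniform (more spread out) has higher entropy.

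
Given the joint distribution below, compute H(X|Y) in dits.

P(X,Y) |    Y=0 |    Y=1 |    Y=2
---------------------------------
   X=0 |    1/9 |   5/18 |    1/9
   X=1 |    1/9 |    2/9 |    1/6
0.2973 dits

Using the chain rule: H(X|Y) = H(X,Y) - H(Y)

First, compute H(X,Y) = 0.7475 dits

Marginal P(Y) = (2/9, 1/2, 5/18)
H(Y) = 0.4502 dits

H(X|Y) = H(X,Y) - H(Y) = 0.7475 - 0.4502 = 0.2973 dits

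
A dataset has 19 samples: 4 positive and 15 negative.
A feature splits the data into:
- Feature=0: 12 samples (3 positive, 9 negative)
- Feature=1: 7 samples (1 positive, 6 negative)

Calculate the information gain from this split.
0.0121 bits

Information Gain = H(Y) - H(Y|Feature)

Before split:
P(positive) = 4/19 = 0.2105
H(Y) = 0.7425 bits

After split:
Feature=0: H = 0.8113 bits (weight = 12/19)
Feature=1: H = 0.5917 bits (weight = 7/19)
H(Y|Feature) = (12/19)×0.8113 + (7/19)×0.5917 = 0.7304 bits

Information Gain = 0.7425 - 0.7304 = 0.0121 bits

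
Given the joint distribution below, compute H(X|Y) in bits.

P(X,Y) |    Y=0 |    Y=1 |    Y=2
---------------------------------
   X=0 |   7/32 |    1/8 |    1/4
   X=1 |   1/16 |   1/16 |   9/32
0.9170 bits

Using the chain rule: H(X|Y) = H(X,Y) - H(Y)

First, compute H(X,Y) = 2.3693 bits

Marginal P(Y) = (9/32, 3/16, 17/32)
H(Y) = 1.4523 bits

H(X|Y) = H(X,Y) - H(Y) = 2.3693 - 1.4523 = 0.9170 bits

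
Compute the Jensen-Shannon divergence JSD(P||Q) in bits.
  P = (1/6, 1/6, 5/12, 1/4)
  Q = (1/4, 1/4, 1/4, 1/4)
0.0273 bits

Jensen-Shannon divergence is:
JSD(P||Q) = 0.5 × D_KL(P||M) + 0.5 × D_KL(Q||M)
where M = 0.5 × (P + Q) is the mixture distribution.

M = 0.5 × (1/6, 1/6, 5/12, 1/4) + 0.5 × (1/4, 1/4, 1/4, 1/4) = (5/24, 5/24, 1/3, 1/4)

D_KL(P||M) = 0.0268 bits
D_KL(Q||M) = 0.0278 bits

JSD(P||Q) = 0.5 × 0.0268 + 0.5 × 0.0278 = 0.0273 bits

Unlike KL divergence, JSD is symmetric and bounded: 0 ≤ JSD ≤ log(2).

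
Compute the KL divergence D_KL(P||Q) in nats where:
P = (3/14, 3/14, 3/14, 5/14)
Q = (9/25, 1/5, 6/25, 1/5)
0.0864 nats

KL divergence: D_KL(P||Q) = Σ p(x) log(p(x)/q(x))

Computing term by term:
  x=0: 3/14 × log_e[(3/14)/(9/25)] = 3/14 × -0.5188 = -0.1112
  x=1: 3/14 × log_e[(3/14)/(1/5)] = 3/14 × 0.0690 = 0.0148
  x=2: 3/14 × log_e[(3/14)/(6/25)] = 3/14 × -0.1133 = -0.0243
  x=3: 5/14 × log_e[(5/14)/(1/5)] = 5/14 × 0.5798 = 0.2071

D_KL(P||Q) = 0.0864 nats

Note: KL divergence is always non-negative and equals 0 iff P = Q.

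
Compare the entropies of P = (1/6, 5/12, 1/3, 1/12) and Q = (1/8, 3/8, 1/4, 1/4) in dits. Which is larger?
Q

Computing entropies in dits:
H(P) = 0.5371
H(Q) = 0.5737

Distribution Q has higher entropy.

Intuition: The distribution closer to uniform (more spread out) has higher entropy.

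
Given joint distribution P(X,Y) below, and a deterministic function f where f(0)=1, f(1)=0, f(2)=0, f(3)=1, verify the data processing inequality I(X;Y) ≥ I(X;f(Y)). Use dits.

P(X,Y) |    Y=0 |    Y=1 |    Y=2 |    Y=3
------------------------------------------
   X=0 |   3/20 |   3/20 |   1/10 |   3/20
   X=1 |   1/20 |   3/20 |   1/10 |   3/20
I(X;Y) = 0.0092, I(X;f(Y)) = 0.0022, inequality holds: 0.0092 ≥ 0.0022

Data Processing Inequality: For any Markov chain X → Y → Z, we have I(X;Y) ≥ I(X;Z).

Here Z = f(Y) is a deterministic function of Y, forming X → Y → Z.

Original I(X;Y) = 0.0092 dits

After applying f:
P(X,Z) where Z=f(Y):
- P(X,Z=0) = P(X,Y=1) + P(X,Y=2)
- P(X,Z=1) = P(X,Y=0) + P(X,Y=3)

I(X;Z) = I(X;f(Y)) = 0.0022 dits

Verification: 0.0092 ≥ 0.0022 ✓

Information cannot be created by processing; the function f can only lose information about X.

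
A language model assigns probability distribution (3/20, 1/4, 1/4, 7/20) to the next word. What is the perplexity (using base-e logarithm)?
3.8388

Perplexity is e^H (or exp(H) for natural log).

First, H = -Σ p log p = 1.3452 nats
Perplexity = e^1.3452 = 3.8388

Interpretation: The model's uncertainty is equivalent to choosing uniformly among 3.8 options.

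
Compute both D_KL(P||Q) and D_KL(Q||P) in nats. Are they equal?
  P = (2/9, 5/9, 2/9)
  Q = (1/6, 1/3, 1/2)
D_KL(P||Q) = 0.1675, D_KL(Q||P) = 0.1872

KL divergence is not symmetric: D_KL(P||Q) ≠ D_KL(Q||P) in general.

D_KL(P||Q) = 0.1675 nats
D_KL(Q||P) = 0.1872 nats

No, they are not equal!

This asymmetry is why KL divergence is not a true distance metric.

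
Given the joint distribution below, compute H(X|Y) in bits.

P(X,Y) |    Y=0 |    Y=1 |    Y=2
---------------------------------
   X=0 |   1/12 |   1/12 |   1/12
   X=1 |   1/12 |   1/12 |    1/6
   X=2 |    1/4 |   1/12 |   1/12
1.4675 bits

Using the chain rule: H(X|Y) = H(X,Y) - H(Y)

First, compute H(X,Y) = 3.0221 bits

Marginal P(Y) = (5/12, 1/4, 1/3)
H(Y) = 1.5546 bits

H(X|Y) = H(X,Y) - H(Y) = 3.0221 - 1.5546 = 1.4675 bits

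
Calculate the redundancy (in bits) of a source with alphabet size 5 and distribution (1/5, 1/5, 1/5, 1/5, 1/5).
0.0000 bits

Redundancy measures how far a source is from maximum entropy:
R = H_max - H(X)

Maximum entropy for 5 symbols: H_max = log_2(5) = 2.3219 bits
Actual entropy: H(X) = 2.3219 bits
Redundancy: R = 2.3219 - 2.3219 = 0.0000 bits

This redundancy represents potential for compression: the source could be compressed by 0.0000 bits per symbol.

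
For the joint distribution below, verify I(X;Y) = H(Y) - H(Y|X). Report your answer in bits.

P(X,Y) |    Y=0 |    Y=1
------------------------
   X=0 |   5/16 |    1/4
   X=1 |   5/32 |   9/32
I(X;Y) = 0.0283 bits

Mutual information has multiple equivalent forms:
- I(X;Y) = H(X) - H(X|Y)
- I(X;Y) = H(Y) - H(Y|X)
- I(X;Y) = H(X) + H(Y) - H(X,Y)

Computing all quantities:
H(X) = 0.9887, H(Y) = 0.9972, H(X,Y) = 1.9576
H(X|Y) = 0.9604, H(Y|X) = 0.9689

Verification:
H(X) - H(X|Y) = 0.9887 - 0.9604 = 0.0283
H(Y) - H(Y|X) = 0.9972 - 0.9689 = 0.0283
H(X) + H(Y) - H(X,Y) = 0.9887 + 0.9972 - 1.9576 = 0.0283

All forms give I(X;Y) = 0.0283 bits. ✓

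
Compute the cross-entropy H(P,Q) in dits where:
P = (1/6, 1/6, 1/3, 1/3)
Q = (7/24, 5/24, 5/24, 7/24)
0.6082 dits

Cross-entropy: H(P,Q) = -Σ p(x) log q(x)

Alternatively: H(P,Q) = H(P) + D_KL(P||Q)
H(P) = 0.5775 dits
D_KL(P||Q) = 0.0307 dits

H(P,Q) = 0.5775 + 0.0307 = 0.6082 dits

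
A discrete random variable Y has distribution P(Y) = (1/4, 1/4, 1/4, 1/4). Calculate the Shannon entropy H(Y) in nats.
1.3863 nats

Shannon entropy is H(X) = -Σ p(x) log p(x).

For P = (1/4, 1/4, 1/4, 1/4):
H = -1/4 × log_e(1/4) -1/4 × log_e(1/4) -1/4 × log_e(1/4) -1/4 × log_e(1/4)
H = 1.3863 nats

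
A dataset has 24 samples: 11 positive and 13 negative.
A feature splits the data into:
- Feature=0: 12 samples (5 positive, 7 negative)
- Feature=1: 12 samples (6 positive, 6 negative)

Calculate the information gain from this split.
0.0051 bits

Information Gain = H(Y) - H(Y|Feature)

Before split:
P(positive) = 11/24 = 0.4583
H(Y) = 0.9950 bits

After split:
Feature=0: H = 0.9799 bits (weight = 12/24)
Feature=1: H = 1.0000 bits (weight = 12/24)
H(Y|Feature) = (12/24)×0.9799 + (12/24)×1.0000 = 0.9899 bits

Information Gain = 0.9950 - 0.9899 = 0.0051 bits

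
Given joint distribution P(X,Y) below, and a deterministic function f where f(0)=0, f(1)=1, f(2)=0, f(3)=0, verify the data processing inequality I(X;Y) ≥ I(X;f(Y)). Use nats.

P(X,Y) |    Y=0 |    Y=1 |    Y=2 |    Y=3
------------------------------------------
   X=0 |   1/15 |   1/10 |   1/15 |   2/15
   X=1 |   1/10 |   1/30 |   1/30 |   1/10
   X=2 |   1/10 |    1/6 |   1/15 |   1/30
I(X;Y) = 0.0829, I(X;f(Y)) = 0.0429, inequality holds: 0.0829 ≥ 0.0429

Data Processing Inequality: For any Markov chain X → Y → Z, we have I(X;Y) ≥ I(X;Z).

Here Z = f(Y) is a deterministic function of Y, forming X → Y → Z.

Original I(X;Y) = 0.0829 nats

After applying f:
P(X,Z) where Z=f(Y):
- P(X,Z=0) = P(X,Y=0) + P(X,Y=2) + P(X,Y=3)
- P(X,Z=1) = P(X,Y=1)

I(X;Z) = I(X;f(Y)) = 0.0429 nats

Verification: 0.0829 ≥ 0.0429 ✓

Information cannot be created by processing; the function f can only lose information about X.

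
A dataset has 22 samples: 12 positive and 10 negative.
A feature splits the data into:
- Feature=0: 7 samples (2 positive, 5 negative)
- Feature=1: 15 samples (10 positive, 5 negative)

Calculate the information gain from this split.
0.0933 bits

Information Gain = H(Y) - H(Y|Feature)

Before split:
P(positive) = 12/22 = 0.5455
H(Y) = 0.9940 bits

After split:
Feature=0: H = 0.8631 bits (weight = 7/22)
Feature=1: H = 0.9183 bits (weight = 15/22)
H(Y|Feature) = (7/22)×0.8631 + (15/22)×0.9183 = 0.9007 bits

Information Gain = 0.9940 - 0.9007 = 0.0933 bits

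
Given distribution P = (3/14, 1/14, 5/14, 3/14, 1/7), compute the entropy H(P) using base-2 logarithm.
2.1560 bits

Shannon entropy is H(X) = -Σ p(x) log p(x).

For P = (3/14, 1/14, 5/14, 3/14, 1/7):
H = -3/14 × log_2(3/14) -1/14 × log_2(1/14) -5/14 × log_2(5/14) -3/14 × log_2(3/14) -1/7 × log_2(1/7)
H = 2.1560 bits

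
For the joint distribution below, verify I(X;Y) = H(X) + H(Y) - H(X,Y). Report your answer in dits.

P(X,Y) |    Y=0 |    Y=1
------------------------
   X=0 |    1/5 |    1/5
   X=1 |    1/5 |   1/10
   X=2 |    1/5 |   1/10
I(X;Y) = 0.0060 dits

Mutual information has multiple equivalent forms:
- I(X;Y) = H(X) - H(X|Y)
- I(X;Y) = H(Y) - H(Y|X)
- I(X;Y) = H(X) + H(Y) - H(X,Y)

Computing all quantities:
H(X) = 0.4729, H(Y) = 0.2923, H(X,Y) = 0.7592
H(X|Y) = 0.4669, H(Y|X) = 0.2863

Verification:
H(X) - H(X|Y) = 0.4729 - 0.4669 = 0.0060
H(Y) - H(Y|X) = 0.2923 - 0.2863 = 0.0060
H(X) + H(Y) - H(X,Y) = 0.4729 + 0.2923 - 0.7592 = 0.0060

All forms give I(X;Y) = 0.0060 dits. ✓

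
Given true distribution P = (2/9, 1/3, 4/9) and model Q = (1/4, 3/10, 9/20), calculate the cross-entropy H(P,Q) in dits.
0.4622 dits

Cross-entropy: H(P,Q) = -Σ p(x) log q(x)

Alternatively: H(P,Q) = H(P) + D_KL(P||Q)
H(P) = 0.4607 dits
D_KL(P||Q) = 0.0015 dits

H(P,Q) = 0.4607 + 0.0015 = 0.4622 dits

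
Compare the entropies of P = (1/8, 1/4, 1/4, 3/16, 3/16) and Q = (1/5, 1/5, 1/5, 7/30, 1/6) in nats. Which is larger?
Q

Computing entropies in nats:
H(P) = 1.5808
H(Q) = 1.6039

Distribution Q has higher entropy.

Intuition: The distribution closer to uniform (more spread out) has higher entropy.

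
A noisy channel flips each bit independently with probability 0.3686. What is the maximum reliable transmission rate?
0.0504 bits

For a binary symmetric channel (BSC) with error probability p:
Capacity C = 1 - H(p) bits per symbol

where H(p) = -p log₂(p) - (1-p) log₂(1-p) is the binary entropy function.

H(0.3686) = 0.9496 bits
C = 1 - 0.9496 = 0.0504 bits per symbol

This means we can reliably transmit up to 0.0504 bits of information per channel use.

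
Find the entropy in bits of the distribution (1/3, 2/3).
0.9183 bits

Shannon entropy is H(X) = -Σ p(x) log p(x).

For P = (1/3, 2/3):
H = -1/3 × log_2(1/3) -2/3 × log_2(2/3)
H = 0.9183 bits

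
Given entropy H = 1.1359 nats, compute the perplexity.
3.1140

Perplexity is e^H (or exp(H) for natural log).

H = 1.1359 nats
Perplexity = e^1.1359 = 3.1140

Interpretation: The model's uncertainty is equivalent to choosing uniformly among 3.1 options.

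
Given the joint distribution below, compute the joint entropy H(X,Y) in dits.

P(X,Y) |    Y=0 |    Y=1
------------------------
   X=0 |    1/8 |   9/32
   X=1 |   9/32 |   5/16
0.5806 dits

Joint entropy is H(X,Y) = -Σ_{x,y} p(x,y) log p(x,y).

Summing over all non-zero entries:
H(X,Y) = -[1/8·log_10(1/8) + 9/32·log_10(9/32) + 9/32·log_10(9/32) + 5/16·log_10(5/16)]
H(X,Y) = 0.5806 dits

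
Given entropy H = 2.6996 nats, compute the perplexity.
14.8738

Perplexity is e^H (or exp(H) for natural log).

H = 2.6996 nats
Perplexity = e^2.6996 = 14.8738

Interpretation: The model's uncertainty is equivalent to choosing uniformly among 14.9 options.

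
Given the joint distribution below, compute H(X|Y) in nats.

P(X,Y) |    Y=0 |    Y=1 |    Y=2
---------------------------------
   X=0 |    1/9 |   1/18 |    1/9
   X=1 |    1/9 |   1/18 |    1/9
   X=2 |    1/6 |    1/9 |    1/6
1.0703 nats

Using the chain rule: H(X|Y) = H(X,Y) - H(Y)

First, compute H(X,Y) = 2.1391 nats

Marginal P(Y) = (7/18, 2/9, 7/18)
H(Y) = 1.0688 nats

H(X|Y) = H(X,Y) - H(Y) = 2.1391 - 1.0688 = 1.0703 nats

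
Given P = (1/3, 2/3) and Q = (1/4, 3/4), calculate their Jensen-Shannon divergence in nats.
0.0042 nats

Jensen-Shannon divergence is:
JSD(P||Q) = 0.5 × D_KL(P||M) + 0.5 × D_KL(Q||M)
where M = 0.5 × (P + Q) is the mixture distribution.

M = 0.5 × (1/3, 2/3) + 0.5 × (1/4, 3/4) = (7/24, 17/24)

D_KL(P||M) = 0.0041 nats
D_KL(Q||M) = 0.0043 nats

JSD(P||Q) = 0.5 × 0.0041 + 0.5 × 0.0043 = 0.0042 nats

Unlike KL divergence, JSD is symmetric and bounded: 0 ≤ JSD ≤ log(2).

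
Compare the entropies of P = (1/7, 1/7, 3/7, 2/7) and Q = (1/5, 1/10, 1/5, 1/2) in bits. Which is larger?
P

Computing entropies in bits:
H(P) = 1.8424
H(Q) = 1.7610

Distribution P has higher entropy.

Intuition: The distribution closer to uniform (more spread out) has higher entropy.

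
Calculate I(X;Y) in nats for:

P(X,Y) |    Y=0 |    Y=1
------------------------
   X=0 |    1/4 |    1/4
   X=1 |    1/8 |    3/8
0.0338 nats

Mutual information: I(X;Y) = H(X) + H(Y) - H(X,Y)

Marginals:
P(X) = (1/2, 1/2), H(X) = 0.6931 nats
P(Y) = (3/8, 5/8), H(Y) = 0.6616 nats

Joint entropy: H(X,Y) = 1.3209 nats

I(X;Y) = 0.6931 + 0.6616 - 1.3209 = 0.0338 nats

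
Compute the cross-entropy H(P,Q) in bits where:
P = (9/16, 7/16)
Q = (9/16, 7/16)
0.9887 bits

Cross-entropy: H(P,Q) = -Σ p(x) log q(x)

Alternatively: H(P,Q) = H(P) + D_KL(P||Q)
H(P) = 0.9887 bits
D_KL(P||Q) = 0.0000 bits

H(P,Q) = 0.9887 + 0.0000 = 0.9887 bits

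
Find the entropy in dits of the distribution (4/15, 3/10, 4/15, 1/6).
0.5927 dits

Shannon entropy is H(X) = -Σ p(x) log p(x).

For P = (4/15, 3/10, 4/15, 1/6):
H = -4/15 × log_10(4/15) -3/10 × log_10(3/10) -4/15 × log_10(4/15) -1/6 × log_10(1/6)
H = 0.5927 dits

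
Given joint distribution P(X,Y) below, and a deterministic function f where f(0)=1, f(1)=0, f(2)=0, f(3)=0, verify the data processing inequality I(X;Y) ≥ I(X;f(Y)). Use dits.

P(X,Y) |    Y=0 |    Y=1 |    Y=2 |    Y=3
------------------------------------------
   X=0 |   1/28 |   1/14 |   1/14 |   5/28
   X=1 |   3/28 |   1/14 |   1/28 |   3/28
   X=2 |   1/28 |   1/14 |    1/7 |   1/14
I(X;Y) = 0.0372, I(X;f(Y)) = 0.0158, inequality holds: 0.0372 ≥ 0.0158

Data Processing Inequality: For any Markov chain X → Y → Z, we have I(X;Y) ≥ I(X;Z).

Here Z = f(Y) is a deterministic function of Y, forming X → Y → Z.

Original I(X;Y) = 0.0372 dits

After applying f:
P(X,Z) where Z=f(Y):
- P(X,Z=0) = P(X,Y=1) + P(X,Y=2) + P(X,Y=3)
- P(X,Z=1) = P(X,Y=0)

I(X;Z) = I(X;f(Y)) = 0.0158 dits

Verification: 0.0372 ≥ 0.0158 ✓

Information cannot be created by processing; the function f can only lose information about X.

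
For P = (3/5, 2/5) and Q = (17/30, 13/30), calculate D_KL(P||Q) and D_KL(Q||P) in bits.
D_KL(P||Q) = 0.0033, D_KL(Q||P) = 0.0033

KL divergence is not symmetric: D_KL(P||Q) ≠ D_KL(Q||P) in general.

D_KL(P||Q) = 0.0033 bits
D_KL(Q||P) = 0.0033 bits

In this case they happen to be equal (to 4 decimal places).

This asymmetry is why KL divergence is not a true distance metric.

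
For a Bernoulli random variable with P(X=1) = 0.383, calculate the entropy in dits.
0.2890 dits

The binary entropy function is:
H(p) = -p log(p) - (1-p) log(1-p)

H(0.383) = -0.383 × log_10(0.383) - 0.617 × log_10(0.617)
H(0.383) = 0.2890 dits

Note: Binary entropy is maximized at p=0.5 (H=1 bit) and minimized at p=0 or p=1 (H=0).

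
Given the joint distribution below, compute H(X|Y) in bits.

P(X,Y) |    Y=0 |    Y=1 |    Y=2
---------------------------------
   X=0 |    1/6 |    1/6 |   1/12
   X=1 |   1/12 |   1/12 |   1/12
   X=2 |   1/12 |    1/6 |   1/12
1.5304 bits

Using the chain rule: H(X|Y) = H(X,Y) - H(Y)

First, compute H(X,Y) = 3.0850 bits

Marginal P(Y) = (1/3, 5/12, 1/4)
H(Y) = 1.5546 bits

H(X|Y) = H(X,Y) - H(Y) = 3.0850 - 1.5546 = 1.5304 bits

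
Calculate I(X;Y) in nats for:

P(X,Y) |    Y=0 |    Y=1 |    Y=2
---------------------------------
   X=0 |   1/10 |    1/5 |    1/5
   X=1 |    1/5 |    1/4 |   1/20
0.0680 nats

Mutual information: I(X;Y) = H(X) + H(Y) - H(X,Y)

Marginals:
P(X) = (1/2, 1/2), H(X) = 0.6931 nats
P(Y) = (3/10, 9/20, 1/4), H(Y) = 1.0671 nats

Joint entropy: H(X,Y) = 1.6923 nats

I(X;Y) = 0.6931 + 1.0671 - 1.6923 = 0.0680 nats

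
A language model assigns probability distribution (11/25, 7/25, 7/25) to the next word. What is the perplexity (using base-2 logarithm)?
2.9273

Perplexity is 2^H (or exp(H) for natural log).

First, H = -Σ p log p = 1.5496 bits
Perplexity = 2^1.5496 = 2.9273

Interpretation: The model's uncertainty is equivalent to choosing uniformly among 2.9 options.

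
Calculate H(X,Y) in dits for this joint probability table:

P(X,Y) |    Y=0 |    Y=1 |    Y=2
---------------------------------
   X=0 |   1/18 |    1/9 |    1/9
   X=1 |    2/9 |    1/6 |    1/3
0.7157 dits

Joint entropy is H(X,Y) = -Σ_{x,y} p(x,y) log p(x,y).

Summing over all non-zero entries:
H(X,Y) = -[1/18·log_10(1/18) + 1/9·log_10(1/9) + 1/9·log_10(1/9) + 2/9·log_10(2/9) + 1/6·log_10(1/6) + 1/3·log_10(1/3)]
H(X,Y) = 0.7157 dits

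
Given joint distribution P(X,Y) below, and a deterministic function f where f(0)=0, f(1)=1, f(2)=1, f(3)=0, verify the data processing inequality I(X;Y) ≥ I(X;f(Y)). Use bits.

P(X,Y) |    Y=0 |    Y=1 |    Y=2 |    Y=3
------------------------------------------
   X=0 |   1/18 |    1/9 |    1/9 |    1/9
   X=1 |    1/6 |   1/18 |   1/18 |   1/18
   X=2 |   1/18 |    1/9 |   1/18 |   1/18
I(X;Y) = 0.1013, I(X;f(Y)) = 0.0410, inequality holds: 0.1013 ≥ 0.0410

Data Processing Inequality: For any Markov chain X → Y → Z, we have I(X;Y) ≥ I(X;Z).

Here Z = f(Y) is a deterministic function of Y, forming X → Y → Z.

Original I(X;Y) = 0.1013 bits

After applying f:
P(X,Z) where Z=f(Y):
- P(X,Z=0) = P(X,Y=0) + P(X,Y=3)
- P(X,Z=1) = P(X,Y=1) + P(X,Y=2)

I(X;Z) = I(X;f(Y)) = 0.0410 bits

Verification: 0.1013 ≥ 0.0410 ✓

Information cannot be created by processing; the function f can only lose information about X.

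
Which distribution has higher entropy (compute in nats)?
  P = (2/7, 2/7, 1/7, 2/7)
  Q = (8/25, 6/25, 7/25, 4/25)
Q

Computing entropies in nats:
H(P) = 1.3518
H(Q) = 1.3568

Distribution Q has higher entropy.

Intuition: The distribution closer to uniform (more spread out) has higher entropy.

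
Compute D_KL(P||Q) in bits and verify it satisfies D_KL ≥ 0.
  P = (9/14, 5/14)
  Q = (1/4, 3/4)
0.4937 bits

KL divergence satisfies the Gibbs inequality: D_KL(P||Q) ≥ 0 for all distributions P, Q.

D_KL(P||Q) = Σ p(x) log(p(x)/q(x))
Term by term:
  x=0: 9/14 × log_2[(9/14)/(1/4)] = 0.8759
  x=1: 5/14 × log_2[(5/14)/(3/4)] = -0.3823
D_KL(P||Q) = 0.4937 bits

D_KL(P||Q) = 0.4937 ≥ 0 ✓

This non-negativity is a fundamental property: relative entropy cannot be negative because it measures how different Q is from P.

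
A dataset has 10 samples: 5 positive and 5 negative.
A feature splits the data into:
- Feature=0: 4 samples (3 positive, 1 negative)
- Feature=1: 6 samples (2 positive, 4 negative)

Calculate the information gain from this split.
0.1245 bits

Information Gain = H(Y) - H(Y|Feature)

Before split:
P(positive) = 5/10 = 0.5000
H(Y) = 1.0000 bits

After split:
Feature=0: H = 0.8113 bits (weight = 4/10)
Feature=1: H = 0.9183 bits (weight = 6/10)
H(Y|Feature) = (4/10)×0.8113 + (6/10)×0.9183 = 0.8755 bits

Information Gain = 1.0000 - 0.8755 = 0.1245 bits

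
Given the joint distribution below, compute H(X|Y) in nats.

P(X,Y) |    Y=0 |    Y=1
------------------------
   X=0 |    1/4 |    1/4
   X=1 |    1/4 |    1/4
0.6931 nats

Using the chain rule: H(X|Y) = H(X,Y) - H(Y)

First, compute H(X,Y) = 1.3863 nats

Marginal P(Y) = (1/2, 1/2)
H(Y) = 0.6931 nats

H(X|Y) = H(X,Y) - H(Y) = 1.3863 - 0.6931 = 0.6931 nats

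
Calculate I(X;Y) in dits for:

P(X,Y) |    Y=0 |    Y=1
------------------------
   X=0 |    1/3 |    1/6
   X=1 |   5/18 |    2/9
0.0028 dits

Mutual information: I(X;Y) = H(X) + H(Y) - H(X,Y)

Marginals:
P(X) = (1/2, 1/2), H(X) = 0.3010 dits
P(Y) = (11/18, 7/18), H(Y) = 0.2902 dits

Joint entropy: H(X,Y) = 0.5884 dits

I(X;Y) = 0.3010 + 0.2902 - 0.5884 = 0.0028 dits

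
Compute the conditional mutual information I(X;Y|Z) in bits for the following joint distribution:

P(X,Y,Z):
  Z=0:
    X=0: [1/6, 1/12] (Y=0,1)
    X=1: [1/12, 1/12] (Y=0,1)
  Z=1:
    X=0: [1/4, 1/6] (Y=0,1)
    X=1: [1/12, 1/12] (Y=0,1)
0.0118 bits

Conditional mutual information: I(X;Y|Z) = H(X|Z) + H(Y|Z) - H(X,Y|Z)

H(Z) = 0.9799
H(X,Z) = 1.8879 → H(X|Z) = 0.9080
H(Y,Z) = 1.9591 → H(Y|Z) = 0.9793
H(X,Y,Z) = 2.8554 → H(X,Y|Z) = 1.8755

I(X;Y|Z) = 0.9080 + 0.9793 - 1.8755 = 0.0118 bits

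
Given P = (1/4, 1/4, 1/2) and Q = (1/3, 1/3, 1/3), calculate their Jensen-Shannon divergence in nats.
0.0144 nats

Jensen-Shannon divergence is:
JSD(P||Q) = 0.5 × D_KL(P||M) + 0.5 × D_KL(Q||M)
where M = 0.5 × (P + Q) is the mixture distribution.

M = 0.5 × (1/4, 1/4, 1/2) + 0.5 × (1/3, 1/3, 1/3) = (7/24, 7/24, 5/12)

D_KL(P||M) = 0.0141 nats
D_KL(Q||M) = 0.0146 nats

JSD(P||Q) = 0.5 × 0.0141 + 0.5 × 0.0146 = 0.0144 nats

Unlike KL divergence, JSD is symmetric and bounded: 0 ≤ JSD ≤ log(2).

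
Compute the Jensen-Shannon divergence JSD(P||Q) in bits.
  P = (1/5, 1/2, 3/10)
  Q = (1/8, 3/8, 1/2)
0.0310 bits

Jensen-Shannon divergence is:
JSD(P||Q) = 0.5 × D_KL(P||M) + 0.5 × D_KL(Q||M)
where M = 0.5 × (P + Q) is the mixture distribution.

M = 0.5 × (1/5, 1/2, 3/10) + 0.5 × (1/8, 3/8, 1/2) = (0.1625, 7/16, 2/5)

D_KL(P||M) = 0.0317 bits
D_KL(Q||M) = 0.0303 bits

JSD(P||Q) = 0.5 × 0.0317 + 0.5 × 0.0303 = 0.0310 bits

Unlike KL divergence, JSD is symmetric and bounded: 0 ≤ JSD ≤ log(2).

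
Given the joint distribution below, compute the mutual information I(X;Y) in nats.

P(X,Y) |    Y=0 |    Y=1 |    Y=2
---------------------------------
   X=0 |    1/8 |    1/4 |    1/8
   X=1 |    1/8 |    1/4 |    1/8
0.0000 nats

Mutual information: I(X;Y) = H(X) + H(Y) - H(X,Y)

Marginals:
P(X) = (1/2, 1/2), H(X) = 0.6931 nats
P(Y) = (1/4, 1/2, 1/4), H(Y) = 1.0397 nats

Joint entropy: H(X,Y) = 1.7329 nats

I(X;Y) = 0.6931 + 1.0397 - 1.7329 = 0.0000 nats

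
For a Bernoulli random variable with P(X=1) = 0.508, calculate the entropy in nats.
0.6930 nats

The binary entropy function is:
H(p) = -p log(p) - (1-p) log(1-p)

H(0.508) = -0.508 × log_e(0.508) - 0.492 × log_e(0.492)
H(0.508) = 0.6930 nats

Note: Binary entropy is maximized at p=0.5 (H=1 bit) and minimized at p=0 or p=1 (H=0).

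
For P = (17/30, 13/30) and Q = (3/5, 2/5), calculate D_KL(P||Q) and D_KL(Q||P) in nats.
D_KL(P||Q) = 0.0023, D_KL(Q||P) = 0.0023

KL divergence is not symmetric: D_KL(P||Q) ≠ D_KL(Q||P) in general.

D_KL(P||Q) = 0.0023 nats
D_KL(Q||P) = 0.0023 nats

In this case they happen to be equal (to 4 decimal places).

This asymmetry is why KL divergence is not a true distance metric.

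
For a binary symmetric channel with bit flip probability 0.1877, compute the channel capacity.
0.3034 bits

For a binary symmetric channel (BSC) with error probability p:
Capacity C = 1 - H(p) bits per symbol

where H(p) = -p log₂(p) - (1-p) log₂(1-p) is the binary entropy function.

H(0.1877) = 0.6966 bits
C = 1 - 0.6966 = 0.3034 bits per symbol

This means we can reliably transmit up to 0.3034 bits of information per channel use.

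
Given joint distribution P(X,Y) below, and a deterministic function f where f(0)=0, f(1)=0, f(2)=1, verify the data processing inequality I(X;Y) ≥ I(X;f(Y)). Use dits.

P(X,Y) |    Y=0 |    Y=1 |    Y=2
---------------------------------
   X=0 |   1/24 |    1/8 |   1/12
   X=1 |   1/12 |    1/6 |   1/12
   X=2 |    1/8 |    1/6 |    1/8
I(X;Y) = 0.0045, I(X;f(Y)) = 0.0011, inequality holds: 0.0045 ≥ 0.0011

Data Processing Inequality: For any Markov chain X → Y → Z, we have I(X;Y) ≥ I(X;Z).

Here Z = f(Y) is a deterministic function of Y, forming X → Y → Z.

Original I(X;Y) = 0.0045 dits

After applying f:
P(X,Z) where Z=f(Y):
- P(X,Z=0) = P(X,Y=0) + P(X,Y=1)
- P(X,Z=1) = P(X,Y=2)

I(X;Z) = I(X;f(Y)) = 0.0011 dits

Verification: 0.0045 ≥ 0.0011 ✓

Information cannot be created by processing; the function f can only lose information about X.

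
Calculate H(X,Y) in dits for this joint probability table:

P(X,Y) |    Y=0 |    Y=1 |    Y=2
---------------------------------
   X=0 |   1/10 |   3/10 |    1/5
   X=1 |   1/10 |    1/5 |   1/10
0.7365 dits

Joint entropy is H(X,Y) = -Σ_{x,y} p(x,y) log p(x,y).

Summing over all non-zero entries:
H(X,Y) = -[1/10·log_10(1/10) + 3/10·log_10(3/10) + 1/5·log_10(1/5) + 1/10·log_10(1/10) + 1/5·log_10(1/5) + 1/10·log_10(1/10)]
H(X,Y) = 0.7365 dits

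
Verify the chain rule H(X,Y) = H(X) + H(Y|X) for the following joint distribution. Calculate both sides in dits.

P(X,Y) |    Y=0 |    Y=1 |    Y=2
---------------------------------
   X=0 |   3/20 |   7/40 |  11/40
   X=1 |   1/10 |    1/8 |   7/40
H(X,Y) = 0.7556, H(X) = 0.2923, H(Y|X) = 0.4633 (all in dits)

Chain rule: H(X,Y) = H(X) + H(Y|X)

Left side — joint entropy directly:
H(X,Y) = -Σ p(x,y) log p(x,y) = 0.7556 dits

Right side — compute H(Y|X) from the conditional distributions:
P(X) = (3/5, 2/5), so H(X) = 0.2923 dits
H(Y|X) = Σ_x P(X=x) · H(Y|X=x):
  P(Y|X=0) = (1/4, 7/24, 11/24), H(Y|X=0) = 0.4619, weight P(X=0) = 3/5
  P(Y|X=1) = (1/4, 5/16, 7/16), H(Y|X=1) = 0.4654, weight P(X=1) = 2/5
H(Y|X) = 0.4633 dits

H(X) + H(Y|X) = 0.2923 + 0.4633 = 0.7556 dits

Both sides equal 0.7556 dits. ✓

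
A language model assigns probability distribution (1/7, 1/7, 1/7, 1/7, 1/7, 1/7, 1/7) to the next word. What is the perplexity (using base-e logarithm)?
7.0000

Perplexity is e^H (or exp(H) for natural log).

First, H = -Σ p log p = 1.9459 nats
Perplexity = e^1.9459 = 7.0000

Interpretation: The model's uncertainty is equivalent to choosing uniformly among 7.0 options.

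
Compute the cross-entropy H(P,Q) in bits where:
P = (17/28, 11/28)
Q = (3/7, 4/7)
1.0593 bits

Cross-entropy: H(P,Q) = -Σ p(x) log q(x)

Alternatively: H(P,Q) = H(P) + D_KL(P||Q)
H(P) = 0.9666 bits
D_KL(P||Q) = 0.0927 bits

H(P,Q) = 0.9666 + 0.0927 = 1.0593 bits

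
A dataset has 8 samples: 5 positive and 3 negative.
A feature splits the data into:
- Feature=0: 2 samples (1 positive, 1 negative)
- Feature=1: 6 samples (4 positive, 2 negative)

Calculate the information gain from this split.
0.0157 bits

Information Gain = H(Y) - H(Y|Feature)

Before split:
P(positive) = 5/8 = 0.6250
H(Y) = 0.9544 bits

After split:
Feature=0: H = 1.0000 bits (weight = 2/8)
Feature=1: H = 0.9183 bits (weight = 6/8)
H(Y|Feature) = (2/8)×1.0000 + (6/8)×0.9183 = 0.9387 bits

Information Gain = 0.9544 - 0.9387 = 0.0157 bits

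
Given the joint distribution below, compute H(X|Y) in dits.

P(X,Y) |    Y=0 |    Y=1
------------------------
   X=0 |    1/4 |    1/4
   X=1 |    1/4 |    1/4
0.3010 dits

Using the chain rule: H(X|Y) = H(X,Y) - H(Y)

First, compute H(X,Y) = 0.6021 dits

Marginal P(Y) = (1/2, 1/2)
H(Y) = 0.3010 dits

H(X|Y) = H(X,Y) - H(Y) = 0.6021 - 0.3010 = 0.3010 dits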